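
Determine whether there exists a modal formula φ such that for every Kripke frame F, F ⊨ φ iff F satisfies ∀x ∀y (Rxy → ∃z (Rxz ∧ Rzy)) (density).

Yes, by □□q → □q

This is a Sahlqvist condition; the C4 axiom □□q → □q defines it.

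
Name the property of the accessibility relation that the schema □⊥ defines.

This schema is the Ver axiom.
Its frame correspondent is emptiness of R — ∀x ∀y ¬Rxy.

emptiness of R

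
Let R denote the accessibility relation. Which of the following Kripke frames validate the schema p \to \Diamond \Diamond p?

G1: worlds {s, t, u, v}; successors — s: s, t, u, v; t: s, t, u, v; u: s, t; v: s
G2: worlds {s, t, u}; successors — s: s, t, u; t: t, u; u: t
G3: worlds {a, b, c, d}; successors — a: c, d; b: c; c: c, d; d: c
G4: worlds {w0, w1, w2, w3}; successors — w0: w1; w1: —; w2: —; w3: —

G1, G2

This is the axiom for a generalized confluence (Geach) condition; its first-order frame correspondent is \forall x \exists w (x = w \wedge x R^2 w).
G1: condition met.
G2: condition met.
G3: fails — at a but no w with a=w and aR²w.
G4: fails — at w0 but no w with w0=w and w0R²w.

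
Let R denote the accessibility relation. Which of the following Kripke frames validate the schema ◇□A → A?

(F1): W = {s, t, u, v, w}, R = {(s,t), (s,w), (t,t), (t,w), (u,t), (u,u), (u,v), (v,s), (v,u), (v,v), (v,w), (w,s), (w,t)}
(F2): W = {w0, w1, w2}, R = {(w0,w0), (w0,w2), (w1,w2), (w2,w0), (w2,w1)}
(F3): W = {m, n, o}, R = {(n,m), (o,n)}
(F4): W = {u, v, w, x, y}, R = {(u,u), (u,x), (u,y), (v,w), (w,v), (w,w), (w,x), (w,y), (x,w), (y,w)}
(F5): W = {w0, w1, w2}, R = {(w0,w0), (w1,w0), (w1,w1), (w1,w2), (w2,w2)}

This is the axiom for symmetry; its first-order frame correspondent is ∀x ∀y (Rxy → Ryx).
(F1): fails — Rut but not Rtu.
(F2): holds.
(F3): fails — Rnm but not Rmn.
(F4): fails — Rux but not Rxu.
(F5): fails — Rw1w2 but not Rw2w1.
Valid on: (F2).

(F2)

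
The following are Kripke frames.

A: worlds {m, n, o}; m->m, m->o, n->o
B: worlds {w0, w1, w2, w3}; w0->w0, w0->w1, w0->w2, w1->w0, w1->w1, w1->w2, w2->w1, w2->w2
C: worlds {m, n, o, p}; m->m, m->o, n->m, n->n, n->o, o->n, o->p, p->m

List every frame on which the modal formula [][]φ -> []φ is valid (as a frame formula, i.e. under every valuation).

B

This is the axiom for density; its first-order frame correspondent is forall x forall y (Rxy -> exists z (Rxz & Rzy)).
A: fails — Rno but no z with Rnz and Rzo.
B: ✓.
C: fails — Rop but no z with Roz and Rzp.
Valid on: B.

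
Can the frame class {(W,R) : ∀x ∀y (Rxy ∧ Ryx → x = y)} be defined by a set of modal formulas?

Not modally definable

Modal frame validity is preserved under surjective bounded morphisms.
The 8-cycle (worlds s,t,u,v,w,x,y,z with s→t→u→v→w→x→y→z→s) is antisymmetric. Sending even-indexed worlds to a and odd-indexed worlds to b is a surjective bounded morphism onto the two-world frame with a↔b, which is not antisymmetric.
Hence antisymmetry is not modally definable.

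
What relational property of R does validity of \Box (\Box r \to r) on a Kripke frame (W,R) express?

This schema is the T□ axiom.
It corresponds to shift-reflexivity: \forall x \forall y (Rxy \to Ryy).

shift-reflexivity: \forall x \forall y (Rxy \to Ryy)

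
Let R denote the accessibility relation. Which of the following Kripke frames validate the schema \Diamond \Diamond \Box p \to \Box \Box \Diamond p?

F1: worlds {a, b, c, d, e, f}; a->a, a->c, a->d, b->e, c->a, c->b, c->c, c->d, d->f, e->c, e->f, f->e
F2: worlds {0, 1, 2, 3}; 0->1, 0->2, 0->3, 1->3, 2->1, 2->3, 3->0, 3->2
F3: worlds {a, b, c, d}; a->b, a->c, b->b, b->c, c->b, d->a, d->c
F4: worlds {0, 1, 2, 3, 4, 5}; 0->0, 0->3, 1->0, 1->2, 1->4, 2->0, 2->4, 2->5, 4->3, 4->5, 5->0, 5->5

This is the axiom for a generalized confluence (Geach) condition; its first-order frame correspondent is \forall x \forall y \forall z ((x R^2 y \wedge x R^2 z) \to \exists w (yRw \wedge zRw)).
F1: fails — aR²a, aR²b but no w with aRw and bRw.
F2: fails — 0R²1, 0R²3 but no w with 1Rw and 3Rw.
F3: holds.
F4: fails — 0R²0, 0R²3 but no w with 0Rw and 3Rw.

F3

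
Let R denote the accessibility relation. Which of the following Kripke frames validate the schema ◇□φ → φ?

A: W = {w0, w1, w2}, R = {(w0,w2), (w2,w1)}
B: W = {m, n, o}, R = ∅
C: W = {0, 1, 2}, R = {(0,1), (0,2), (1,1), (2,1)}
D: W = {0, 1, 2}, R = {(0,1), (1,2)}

B

The schema corresponds to symmetry: ∀x ∀y (Rxy → Ryx).
A: fails — Rw0w2 but not Rw2w0.
B: ✓.
C: fails — R01 but not R10.
D: fails — R12 but not R21.
Valid on: B.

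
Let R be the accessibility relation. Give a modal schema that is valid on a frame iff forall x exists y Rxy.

□s → ◇s

A defining formula is □s → ◇s (the D axiom).
Suppose □s→◇s is valid. At any x set V(s)=W. Then □s at x, so ◇s at x, so x has a successor.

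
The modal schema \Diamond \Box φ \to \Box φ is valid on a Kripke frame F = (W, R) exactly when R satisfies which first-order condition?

the Euclidean property: \forall x \forall y \forall z (Rxy \wedge Rxz \to Ryz)

This schema is equivalent to the 5 axiom ◇φ → □◇φ.
Its frame correspondent is the Euclidean property — \forall x \forall y \forall z (Rxy \wedge Rxz \to Ryz).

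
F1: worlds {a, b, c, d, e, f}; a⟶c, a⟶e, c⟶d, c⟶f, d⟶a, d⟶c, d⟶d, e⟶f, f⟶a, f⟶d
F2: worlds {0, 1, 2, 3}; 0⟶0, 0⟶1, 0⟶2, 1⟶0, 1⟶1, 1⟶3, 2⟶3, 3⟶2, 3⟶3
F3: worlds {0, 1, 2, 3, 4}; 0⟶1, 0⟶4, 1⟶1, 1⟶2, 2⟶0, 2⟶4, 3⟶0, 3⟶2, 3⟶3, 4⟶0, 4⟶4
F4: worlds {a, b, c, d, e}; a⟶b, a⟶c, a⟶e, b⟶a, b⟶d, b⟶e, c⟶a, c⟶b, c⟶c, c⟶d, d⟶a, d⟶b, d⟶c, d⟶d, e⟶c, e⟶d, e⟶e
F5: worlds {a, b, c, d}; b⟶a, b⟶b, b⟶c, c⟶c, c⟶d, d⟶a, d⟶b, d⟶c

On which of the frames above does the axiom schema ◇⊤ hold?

F2, F3, F4

Frame correspondent (Sahlqvist): ∀x ∃y Rxy — i.e. seriality.
F1: fails — world b has no successor.
F2: condition met.
F3: condition met.
F4: condition met.
F5: fails — world a has no successor.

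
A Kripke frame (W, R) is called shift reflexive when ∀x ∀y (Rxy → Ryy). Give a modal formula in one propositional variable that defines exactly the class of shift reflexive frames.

The condition is shift-reflexivity. The T□ schema □(□q → q) defines it.
Suppose □(□q→q) is valid. Take Rxy and set V(q)={w : Ryw}. Then at y, □q holds; since □(□q→q) at x, □q→q at y, so q at y, i.e. Ryy.

□(□q → q)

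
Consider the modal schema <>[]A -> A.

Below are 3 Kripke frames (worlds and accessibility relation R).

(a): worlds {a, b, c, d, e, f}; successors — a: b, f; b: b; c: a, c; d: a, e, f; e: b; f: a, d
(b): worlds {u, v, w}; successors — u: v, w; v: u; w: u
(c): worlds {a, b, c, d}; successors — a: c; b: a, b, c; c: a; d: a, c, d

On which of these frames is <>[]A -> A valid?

This is the axiom for symmetry; its first-order frame correspondent is forall x forall y (Rxy -> Ryx).
(a): fails — Reb but not Rbe.
(b): ✓.
(c): fails — Rbc but not Rcb.

(b)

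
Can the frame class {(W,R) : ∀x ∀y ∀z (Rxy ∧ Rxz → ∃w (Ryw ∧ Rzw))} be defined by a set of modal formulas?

Definable; ◇□p → □◇p defines it

Yes: it is convergence, defined by the .2 schema ◇□p → □◇p.
Suppose ◇□p→□◇p is valid. Take Rxy, Rxz and set V(p)={w : Ryw}. Then □p at y so ◇□p at x, so □◇p at x, so ◇p at z, giving w with Rzw and Ryw.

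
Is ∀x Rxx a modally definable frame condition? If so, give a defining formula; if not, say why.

Yes: it is reflexivity, defined by the T schema □r → r.
Suppose □r→r is valid. At any x set V(r)={w : Rxw}. Then □r holds at x, so r holds at x, i.e. Rxx.

Definable; □r → r defines it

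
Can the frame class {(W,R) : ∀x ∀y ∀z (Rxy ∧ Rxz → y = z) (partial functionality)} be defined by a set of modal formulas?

Yes, by ◇r → □r

The condition is partial functionality. A defining modal formula is ◇r → □r.
Suppose ◇r→□r is valid. Take Rxy, Rxz and set V(r)={y}. Then ◇r at x, so □r at x, so r at z, i.e. z=y.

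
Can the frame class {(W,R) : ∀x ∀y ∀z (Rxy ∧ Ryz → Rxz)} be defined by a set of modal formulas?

The condition is transitivity. A defining modal formula is □p → □□p.
Suppose □p→□□p is valid. Take Rxy, Ryz and set V(p)={w : Rxw}. Then □p at x, so □□p at x, so □p at y, so p at z, i.e. Rxz.

Definable; □p → □□p defines it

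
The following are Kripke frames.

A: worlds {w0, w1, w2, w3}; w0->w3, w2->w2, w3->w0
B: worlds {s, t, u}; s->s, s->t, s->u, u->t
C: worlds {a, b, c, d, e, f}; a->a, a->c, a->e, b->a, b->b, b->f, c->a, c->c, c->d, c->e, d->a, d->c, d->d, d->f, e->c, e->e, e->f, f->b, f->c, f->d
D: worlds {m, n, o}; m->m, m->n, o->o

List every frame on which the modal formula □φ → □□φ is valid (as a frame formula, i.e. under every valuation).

The schema corresponds to transitivity: ∀x ∀y ∀z (Rxy ∧ Ryz → Rxz).
A: fails — Rw3w0 and Rw0w3 but not Rw3w3.
B: holds.
C: fails — Rcd and Rdf but not Rcf.
D: holds.

B, D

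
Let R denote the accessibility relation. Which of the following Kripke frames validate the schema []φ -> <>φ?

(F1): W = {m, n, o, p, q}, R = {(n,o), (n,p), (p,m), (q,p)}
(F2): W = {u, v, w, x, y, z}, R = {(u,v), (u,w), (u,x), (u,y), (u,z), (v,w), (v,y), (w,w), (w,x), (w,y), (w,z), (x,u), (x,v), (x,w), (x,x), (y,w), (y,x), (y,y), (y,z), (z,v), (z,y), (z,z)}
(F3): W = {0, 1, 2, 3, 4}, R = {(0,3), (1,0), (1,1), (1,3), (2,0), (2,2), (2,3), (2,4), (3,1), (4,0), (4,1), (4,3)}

(F2), (F3)

This is the axiom for seriality; its first-order frame correspondent is forall x exists y Rxy.
(F1): fails — world m has no successor.
(F2): satisfies the condition.
(F3): satisfies the condition.
Valid on: (F2), (F3).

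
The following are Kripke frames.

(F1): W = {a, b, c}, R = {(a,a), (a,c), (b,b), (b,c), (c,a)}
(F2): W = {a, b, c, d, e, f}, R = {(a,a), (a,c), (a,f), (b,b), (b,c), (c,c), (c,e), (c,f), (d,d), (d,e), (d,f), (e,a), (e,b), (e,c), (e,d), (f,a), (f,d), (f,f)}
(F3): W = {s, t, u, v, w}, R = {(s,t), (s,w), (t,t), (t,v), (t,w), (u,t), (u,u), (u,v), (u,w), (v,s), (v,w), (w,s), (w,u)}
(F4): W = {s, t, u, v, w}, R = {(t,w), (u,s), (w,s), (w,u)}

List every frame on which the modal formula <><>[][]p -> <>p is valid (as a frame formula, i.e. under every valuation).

(F1), (F2), (F3)

Frame correspondent (Sahlqvist): forall x forall y (x R^2 y -> exists w (y R^2 w & xRw)) — i.e. a generalized confluence (Geach) condition.
(F1): holds.
(F2): holds.
(F3): holds.
(F4): fails — tR²s but no w* with sR²w* and tRw*.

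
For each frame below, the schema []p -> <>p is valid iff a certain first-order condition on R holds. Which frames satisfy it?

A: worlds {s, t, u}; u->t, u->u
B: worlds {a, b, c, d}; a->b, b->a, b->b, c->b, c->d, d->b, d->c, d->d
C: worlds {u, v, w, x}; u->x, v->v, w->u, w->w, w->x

B

The schema corresponds to seriality: forall x exists y Rxy.
A: fails — world s has no successor.
B: condition met.
C: fails — world x has no successor.
Valid on: B.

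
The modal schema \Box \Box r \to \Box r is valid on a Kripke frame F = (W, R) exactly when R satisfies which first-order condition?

Suppose □□r→□r is valid. Take Rxy and set V(r)={w : xR²w}. Then □□r at x, so □r at x, so r at y, i.e. ∃z(Rxz∧Rzy).

Density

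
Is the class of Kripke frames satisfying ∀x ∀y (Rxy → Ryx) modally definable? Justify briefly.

This is a Sahlqvist condition; the B axiom r → □◇r defines it.
Suppose r→□◇r is valid. Take Rxy and set V(r)={x}. Then r at x, so □◇r at x, so ◇r at y, so some z with Ryz has r; z=x, i.e. Ryx.

Yes, by r → □◇r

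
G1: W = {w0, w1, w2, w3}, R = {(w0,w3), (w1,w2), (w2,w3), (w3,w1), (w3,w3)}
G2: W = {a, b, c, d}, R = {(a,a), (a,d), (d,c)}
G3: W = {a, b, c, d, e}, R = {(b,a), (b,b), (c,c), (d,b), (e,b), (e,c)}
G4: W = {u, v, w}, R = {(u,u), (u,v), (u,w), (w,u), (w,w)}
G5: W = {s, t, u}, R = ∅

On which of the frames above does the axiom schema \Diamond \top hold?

Frame correspondent (Sahlqvist): \forall x \exists y Rxy — i.e. seriality.
G1: satisfies the condition.
G2: fails — world b has no successor.
G3: fails — world a has no successor.
G4: fails — world v has no successor.
G5: fails — world s has no successor.

G1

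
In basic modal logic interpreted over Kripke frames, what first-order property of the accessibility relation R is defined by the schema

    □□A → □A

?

density

Suppose □□A→□A is valid. Take Rxy and set V(A)={w : xR²w}. Then □□A at x, so □A at x, so A at y, i.e. ∃z(Rxz∧Rzy).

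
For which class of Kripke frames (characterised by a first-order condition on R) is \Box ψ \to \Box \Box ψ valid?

transitivity: \forall x \forall y \forall z (Rxy \wedge Ryz \to Rxz)

Suppose □ψ→□□ψ is valid. Take Rxy, Ryz and set V(ψ)={w : Rxw}. Then □ψ at x, so □□ψ at x, so □ψ at y, so ψ at z, i.e. Rxz.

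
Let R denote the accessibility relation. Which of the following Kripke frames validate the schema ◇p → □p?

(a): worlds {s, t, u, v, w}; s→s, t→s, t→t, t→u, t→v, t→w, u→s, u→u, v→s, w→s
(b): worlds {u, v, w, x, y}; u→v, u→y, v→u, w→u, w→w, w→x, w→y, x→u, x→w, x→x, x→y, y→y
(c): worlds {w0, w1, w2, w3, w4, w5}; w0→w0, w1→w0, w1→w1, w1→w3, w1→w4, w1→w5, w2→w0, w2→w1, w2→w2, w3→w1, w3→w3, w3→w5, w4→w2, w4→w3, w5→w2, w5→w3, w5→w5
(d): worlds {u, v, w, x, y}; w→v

The schema corresponds to partial functionality: ∀x ∀y ∀z (Rxy ∧ Rxz → y = z).
(a): fails — t sees both s and t.
(b): fails — u sees both v and y.
(c): fails — w1 sees both w0 and w1.
(d): holds.
Valid on: (d).

(d)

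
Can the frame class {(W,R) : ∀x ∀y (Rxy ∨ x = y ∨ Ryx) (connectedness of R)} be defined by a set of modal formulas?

If a class were modally definable it would be closed under disjoint unions (Goldblatt–Thomason).
Take 3 disjoint single-world reflexive frames: each is trivially connected, but their disjoint union has 3 worlds with no edge between distinct components, so it is not connected.
So no modal formula (or set of formulas) defines exactly the connected frames.

No — not modally definable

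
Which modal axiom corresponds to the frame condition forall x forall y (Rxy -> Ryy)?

□(□r → r)

The condition is shift-reflexivity. The T□ schema □(□r → r) defines it.
Suppose □(□r→r) is valid. Take Rxy and set V(r)={w : Ryw}. Then at y, □r holds; since □(□r→r) at x, □r→r at y, so r at y, i.e. Ryy.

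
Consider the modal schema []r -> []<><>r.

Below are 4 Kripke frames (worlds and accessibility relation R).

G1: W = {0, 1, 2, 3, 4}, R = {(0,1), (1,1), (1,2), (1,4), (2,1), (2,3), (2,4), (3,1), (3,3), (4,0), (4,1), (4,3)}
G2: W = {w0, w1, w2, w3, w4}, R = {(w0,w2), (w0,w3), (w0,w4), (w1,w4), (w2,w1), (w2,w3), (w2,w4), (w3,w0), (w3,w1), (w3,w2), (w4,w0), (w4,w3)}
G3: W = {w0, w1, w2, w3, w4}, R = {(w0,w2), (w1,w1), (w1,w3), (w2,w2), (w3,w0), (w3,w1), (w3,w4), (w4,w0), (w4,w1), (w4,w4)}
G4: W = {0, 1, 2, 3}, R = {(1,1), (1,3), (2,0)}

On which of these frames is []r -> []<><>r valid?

G1, G2

This is the axiom for a generalized confluence (Geach) condition; its first-order frame correspondent is forall x forall z (xRz -> exists w (xRw & z R^2 w)).
G1: holds.
G2: holds.
G3: fails — w3Rw0 but no w with w3Rw and w0R²w.
G4: fails — 1R3 but no w with 1Rw and 3R²w.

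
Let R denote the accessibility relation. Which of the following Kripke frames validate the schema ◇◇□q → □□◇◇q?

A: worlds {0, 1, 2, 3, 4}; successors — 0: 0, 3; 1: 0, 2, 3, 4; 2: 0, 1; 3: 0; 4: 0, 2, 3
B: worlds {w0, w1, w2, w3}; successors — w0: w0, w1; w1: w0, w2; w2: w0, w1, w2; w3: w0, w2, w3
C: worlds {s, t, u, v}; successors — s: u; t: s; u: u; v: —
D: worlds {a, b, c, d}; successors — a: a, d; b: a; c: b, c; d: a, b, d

A, B, C

The schema corresponds to a generalized confluence (Geach) condition: ∀x ∀y ∀z ((xR²y ∧ xR²z) → ∃w (yRw ∧ zR²w)).
A: condition met.
B: condition met.
C: condition met.
D: fails — cR²c, cR²b but no w with cRw and bR²w.
Valid on: A, B, C.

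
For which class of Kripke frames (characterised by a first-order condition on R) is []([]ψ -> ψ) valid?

shift-reflexivity: forall x forall y (Rxy -> Ryy)

This is the T□ axiom.
Its frame correspondent is shift-reflexivity — forall x forall y (Rxy -> Ryy).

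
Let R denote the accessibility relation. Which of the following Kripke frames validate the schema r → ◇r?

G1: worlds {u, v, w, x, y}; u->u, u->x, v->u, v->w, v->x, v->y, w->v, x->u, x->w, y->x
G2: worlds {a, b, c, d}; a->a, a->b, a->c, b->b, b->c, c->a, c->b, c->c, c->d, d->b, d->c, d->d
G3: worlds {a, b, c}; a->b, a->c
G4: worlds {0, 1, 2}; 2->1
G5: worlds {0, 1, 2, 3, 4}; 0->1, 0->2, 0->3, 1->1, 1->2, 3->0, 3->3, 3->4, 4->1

Frame correspondent (Sahlqvist): ∀x Rxx — i.e. reflexivity.
G1: fails — world v does not see itself.
G2: condition met.
G3: fails — world a does not see itself.
G4: fails — world 0 does not see itself.
G5: fails — world 0 does not see itself.
Valid on: G2.

G2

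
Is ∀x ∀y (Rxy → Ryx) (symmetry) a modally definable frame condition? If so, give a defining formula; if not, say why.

Yes — defined by q → □◇q

This is a Sahlqvist condition; the B axiom q → □◇q defines it.
Suppose q→□◇q is valid. Take Rxy and set V(q)={x}. Then q at x, so □◇q at x, so ◇q at y, so some z with Ryz has q; z=x, i.e. Ryx.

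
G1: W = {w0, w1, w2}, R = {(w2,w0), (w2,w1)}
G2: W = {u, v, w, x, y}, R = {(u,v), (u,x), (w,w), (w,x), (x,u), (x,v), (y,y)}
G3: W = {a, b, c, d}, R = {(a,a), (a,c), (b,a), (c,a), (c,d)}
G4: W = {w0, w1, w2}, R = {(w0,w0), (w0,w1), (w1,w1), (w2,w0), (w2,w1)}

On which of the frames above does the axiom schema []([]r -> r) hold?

G4

The schema corresponds to shift-reflexivity: forall x forall y (Rxy -> Ryy).
G1: fails — Rw2w0 but not Rw0w0.
G2: fails — Ruv but not Rvv.
G3: fails — Rcd but not Rdd.
G4: ✓.
Valid on: G4.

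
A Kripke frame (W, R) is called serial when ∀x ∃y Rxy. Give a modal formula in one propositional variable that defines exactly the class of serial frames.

A defining formula is □r → ◇r (the D axiom).
Suppose □r→◇r is valid. At any x set V(r)=W. Then □r at x, so ◇r at x, so x has a successor.

□r → ◇r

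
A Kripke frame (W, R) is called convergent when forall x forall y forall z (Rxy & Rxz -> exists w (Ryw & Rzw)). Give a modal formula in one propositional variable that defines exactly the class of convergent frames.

◇□p → □◇p

The condition is convergence. The .2 schema ◇□p → □◇p defines it.
Suppose ◇□p→□◇p is valid. Take Rxy, Rxz and set V(p)={w : Ryw}. Then □p at y so ◇□p at x, so □◇p at x, so ◇p at z, giving w with Rzw and Ryw.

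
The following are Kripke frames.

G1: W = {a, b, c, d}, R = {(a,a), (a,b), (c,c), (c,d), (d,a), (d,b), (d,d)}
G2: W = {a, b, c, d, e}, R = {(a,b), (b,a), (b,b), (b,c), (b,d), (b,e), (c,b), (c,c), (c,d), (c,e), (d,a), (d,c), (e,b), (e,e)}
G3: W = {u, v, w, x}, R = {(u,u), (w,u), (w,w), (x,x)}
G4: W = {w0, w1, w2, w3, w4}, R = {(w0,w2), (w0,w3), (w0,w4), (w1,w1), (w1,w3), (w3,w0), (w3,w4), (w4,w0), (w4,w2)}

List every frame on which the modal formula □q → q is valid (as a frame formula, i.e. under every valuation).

Frame correspondent (Sahlqvist): ∀x Rxx — i.e. reflexivity.
G1: fails — world b does not see itself.
G2: fails — world a does not see itself.
G3: fails — world v does not see itself.
G4: fails — world w0 does not see itself.

none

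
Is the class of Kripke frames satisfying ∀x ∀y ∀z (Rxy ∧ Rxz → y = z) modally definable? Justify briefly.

Yes — defined by ◇q → □q

The condition is partial functionality. A defining modal formula is ◇q → □q.
Suppose ◇q→□q is valid. Take Rxy, Rxz and set V(q)={y}. Then ◇q at x, so □q at x, so q at z, i.e. z=y.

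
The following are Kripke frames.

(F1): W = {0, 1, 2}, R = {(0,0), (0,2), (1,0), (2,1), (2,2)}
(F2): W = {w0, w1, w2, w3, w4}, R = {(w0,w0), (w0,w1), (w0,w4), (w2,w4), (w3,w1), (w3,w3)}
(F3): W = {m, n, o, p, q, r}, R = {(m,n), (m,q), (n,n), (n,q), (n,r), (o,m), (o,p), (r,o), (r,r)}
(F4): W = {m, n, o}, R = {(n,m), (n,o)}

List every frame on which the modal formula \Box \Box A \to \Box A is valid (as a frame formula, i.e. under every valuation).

(F1)

This is the axiom for density; its first-order frame correspondent is \forall x \forall y (Rxy \to \exists z (Rxz \wedge Rzy)).
(F1): ✓.
(F2): fails — Rw2w4 but no z with Rw2z and Rzw4.
(F3): fails — Rom but no z with Roz and Rzm.
(F4): fails — Rno but no z with Rnz and Rzo.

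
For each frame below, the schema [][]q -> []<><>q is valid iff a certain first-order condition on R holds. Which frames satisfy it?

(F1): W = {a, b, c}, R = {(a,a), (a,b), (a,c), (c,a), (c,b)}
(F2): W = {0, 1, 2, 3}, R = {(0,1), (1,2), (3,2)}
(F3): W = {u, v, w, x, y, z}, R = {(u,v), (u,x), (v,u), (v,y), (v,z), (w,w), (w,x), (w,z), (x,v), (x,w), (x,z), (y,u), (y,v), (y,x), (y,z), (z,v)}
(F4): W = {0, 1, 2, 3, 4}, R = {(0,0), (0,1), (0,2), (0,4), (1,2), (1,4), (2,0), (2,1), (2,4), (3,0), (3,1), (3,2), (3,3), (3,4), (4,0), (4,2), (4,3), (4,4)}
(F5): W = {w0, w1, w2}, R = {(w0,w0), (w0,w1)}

(F3), (F4)

This is the axiom for a generalized confluence (Geach) condition; its first-order frame correspondent is forall x forall z (xRz -> exists w (x R^2 w & z R^2 w)).
(F1): fails — aRb but no w with aR²w and bR²w.
(F2): fails — 0R1 but no w with 0R²w and 1R²w.
(F3): condition met.
(F4): condition met.
(F5): fails — w0Rw1 but no w with w0R²w and w1R²w.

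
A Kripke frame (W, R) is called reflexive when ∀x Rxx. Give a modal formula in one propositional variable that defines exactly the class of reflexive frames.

This is reflexivity; the standard corresponding axiom is T: □p → p.
Suppose □p→p is valid. At any x set V(p)={w : Rxw}. Then □p holds at x, so p holds at x, i.e. Rxx.

□p → p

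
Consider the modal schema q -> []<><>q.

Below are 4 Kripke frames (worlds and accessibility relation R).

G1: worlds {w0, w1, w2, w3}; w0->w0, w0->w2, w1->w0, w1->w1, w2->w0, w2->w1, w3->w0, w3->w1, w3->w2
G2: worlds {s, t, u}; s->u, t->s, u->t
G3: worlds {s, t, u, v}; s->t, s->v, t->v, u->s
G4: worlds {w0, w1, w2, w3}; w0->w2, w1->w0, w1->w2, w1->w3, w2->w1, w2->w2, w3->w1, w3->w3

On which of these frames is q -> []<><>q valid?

G2, G4

Frame correspondent (Sahlqvist): forall x forall z (xRz -> exists w (x = w & z R^2 w)) — i.e. a generalized confluence (Geach) condition.
G1: fails — w3Rw0 but no w with w3=w and w0R²w.
G2: satisfies the condition.
G3: fails — sRt but no w with s=w and tR²w.
G4: satisfies the condition.
Valid on: G2, G4.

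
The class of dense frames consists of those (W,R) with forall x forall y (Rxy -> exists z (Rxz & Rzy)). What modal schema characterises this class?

□□q → □q

This is density; the standard corresponding axiom is C4: □□q → □q.
Suppose □□q→□q is valid. Take Rxy and set V(q)={w : xR²w}. Then □□q at x, so □q at x, so q at y, i.e. ∃z(Rxz∧Rzy).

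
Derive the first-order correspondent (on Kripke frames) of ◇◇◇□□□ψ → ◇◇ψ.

This is a Sahlqvist (Geach-type) schema ◇^3□^3ψ → □^0◇^2ψ.
First-order correspondent: ∀x ∀y (xR³y → ∃w (yR³w ∧ xR²w)).

∀x ∀y (xR³y → ∃w (yR³w ∧ xR²w))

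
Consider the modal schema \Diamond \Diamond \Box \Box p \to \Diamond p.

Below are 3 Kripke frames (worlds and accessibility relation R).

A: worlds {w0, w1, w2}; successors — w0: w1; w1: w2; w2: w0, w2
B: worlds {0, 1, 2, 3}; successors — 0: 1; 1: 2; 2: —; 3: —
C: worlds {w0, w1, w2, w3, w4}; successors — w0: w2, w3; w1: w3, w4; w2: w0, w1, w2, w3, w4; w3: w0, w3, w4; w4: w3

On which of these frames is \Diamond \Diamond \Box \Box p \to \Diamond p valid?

The schema corresponds to a generalized confluence (Geach) condition: \forall x \forall y (x R^2 y \to \exists w (y R^2 w \wedge xRw)).
A: holds.
B: fails — 0R²2 but no w with 2R²w and 0Rw.
C: holds.
Valid on: A, C.

A, C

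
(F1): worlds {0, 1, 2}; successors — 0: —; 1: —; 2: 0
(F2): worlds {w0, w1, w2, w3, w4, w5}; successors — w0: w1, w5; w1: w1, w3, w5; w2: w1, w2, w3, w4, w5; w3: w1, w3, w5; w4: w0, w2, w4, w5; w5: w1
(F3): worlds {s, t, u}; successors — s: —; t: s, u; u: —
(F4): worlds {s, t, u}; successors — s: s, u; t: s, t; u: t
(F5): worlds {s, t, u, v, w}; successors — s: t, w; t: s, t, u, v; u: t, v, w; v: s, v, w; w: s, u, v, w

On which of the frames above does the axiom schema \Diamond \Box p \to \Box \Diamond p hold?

(F5)

The schema corresponds to convergence: \forall x \forall y \forall z (Rxy \wedge Rxz \to \exists w (Ryw \wedge Rzw)).
(F1): fails — R20 and R20 but 0 and 0 have no common successor.
(F2): fails — Rw2w4 and Rw2w5 but w4 and w5 have no common successor.
(F3): fails — Rtu and Rtu but u and u have no common successor.
(F4): fails — Rsu and Rss but u and s have no common successor.
(F5): condition met.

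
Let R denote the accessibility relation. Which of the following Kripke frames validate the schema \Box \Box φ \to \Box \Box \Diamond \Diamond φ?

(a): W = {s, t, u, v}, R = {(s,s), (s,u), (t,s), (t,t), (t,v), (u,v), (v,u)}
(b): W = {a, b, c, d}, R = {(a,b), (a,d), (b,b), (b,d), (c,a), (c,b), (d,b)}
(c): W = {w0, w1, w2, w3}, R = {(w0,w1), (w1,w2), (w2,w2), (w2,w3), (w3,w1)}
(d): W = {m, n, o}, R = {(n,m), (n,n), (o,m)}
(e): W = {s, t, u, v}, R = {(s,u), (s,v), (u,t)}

(a), (b), (c)

The schema corresponds to a generalized confluence (Geach) condition: \forall x \forall z (x R^2 z \to \exists w (x R^2 w \wedge z R^2 w)).
(a): satisfies the condition.
(b): satisfies the condition.
(c): satisfies the condition.
(d): fails — nR²m but no w with nR²w and mR²w.
(e): fails — sR²t but no w with sR²w and tR²w.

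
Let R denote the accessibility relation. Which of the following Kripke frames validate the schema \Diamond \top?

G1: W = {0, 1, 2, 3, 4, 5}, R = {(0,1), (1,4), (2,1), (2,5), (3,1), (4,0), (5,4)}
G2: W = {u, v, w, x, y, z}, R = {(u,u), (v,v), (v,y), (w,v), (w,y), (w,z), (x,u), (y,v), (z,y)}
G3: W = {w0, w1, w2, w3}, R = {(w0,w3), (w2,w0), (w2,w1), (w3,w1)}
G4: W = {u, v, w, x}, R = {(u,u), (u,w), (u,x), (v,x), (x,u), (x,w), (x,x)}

This is the axiom for seriality; its first-order frame correspondent is \forall x \exists y Rxy.
G1: ✓.
G2: ✓.
G3: fails — world w1 has no successor.
G4: fails — world w has no successor.
Valid on: G1, G2.

G1, G2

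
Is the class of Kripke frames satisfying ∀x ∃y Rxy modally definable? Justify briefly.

This is a Sahlqvist condition; the D axiom □q → ◇q defines it.
Suppose □q→◇q is valid. At any x set V(q)=W. Then □q at x, so ◇q at x, so x has a successor.

Yes — defined by □q → ◇q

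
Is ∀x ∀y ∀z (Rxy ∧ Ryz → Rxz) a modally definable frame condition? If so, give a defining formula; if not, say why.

Yes: it is transitivity, defined by the 4 schema □q → □□q.

Definable; □q → □□q defines it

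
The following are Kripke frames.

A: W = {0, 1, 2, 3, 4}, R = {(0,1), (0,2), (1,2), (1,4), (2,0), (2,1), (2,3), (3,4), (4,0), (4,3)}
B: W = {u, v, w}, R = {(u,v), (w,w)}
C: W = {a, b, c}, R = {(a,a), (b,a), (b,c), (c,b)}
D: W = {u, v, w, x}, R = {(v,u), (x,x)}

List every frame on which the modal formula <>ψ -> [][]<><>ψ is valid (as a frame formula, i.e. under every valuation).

Frame correspondent (Sahlqvist): forall x forall y forall z ((xRy & x R^2 z) -> exists w (y = w & z R^2 w)) — i.e. a generalized confluence (Geach) condition.
A: fails — 0R1, 0R²3 but no w with 1=w and 3R²w.
B: condition met.
C: fails — bRc, bR²a but no w with c=w and aR²w.
D: condition met.

B, D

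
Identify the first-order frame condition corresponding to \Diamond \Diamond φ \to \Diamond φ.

Transitivity

This schema is equivalent to the 4 axiom □φ → □□φ.
It corresponds to transitivity: \forall x \forall y \forall z (Rxy \wedge Ryz \to Rxz).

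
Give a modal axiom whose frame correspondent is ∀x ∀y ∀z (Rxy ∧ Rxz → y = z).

◇q → □q

The condition is partial functionality. The CD schema ◇q → □q defines it.
Suppose ◇q→□q is valid. Take Rxy, Rxz and set V(q)={y}. Then ◇q at x, so □q at x, so q at z, i.e. z=y.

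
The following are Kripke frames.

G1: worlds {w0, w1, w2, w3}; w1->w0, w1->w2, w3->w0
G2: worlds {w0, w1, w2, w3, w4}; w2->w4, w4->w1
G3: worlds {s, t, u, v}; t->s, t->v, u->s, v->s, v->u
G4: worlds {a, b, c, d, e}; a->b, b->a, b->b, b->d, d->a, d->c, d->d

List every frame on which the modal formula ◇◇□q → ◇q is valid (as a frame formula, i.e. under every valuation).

G1

Frame correspondent (Sahlqvist): ∀x ∀y (xR²y → ∃w (yRw ∧ xRw)) — i.e. a generalized confluence (Geach) condition.
G1: holds.
G2: fails — w2R²w1 but no w with w1Rw and w2Rw.
G3: fails — tR²s but no w with sRw and tRw.
G4: fails — aR²d but no w with dRw and aRw.
Valid on: G1.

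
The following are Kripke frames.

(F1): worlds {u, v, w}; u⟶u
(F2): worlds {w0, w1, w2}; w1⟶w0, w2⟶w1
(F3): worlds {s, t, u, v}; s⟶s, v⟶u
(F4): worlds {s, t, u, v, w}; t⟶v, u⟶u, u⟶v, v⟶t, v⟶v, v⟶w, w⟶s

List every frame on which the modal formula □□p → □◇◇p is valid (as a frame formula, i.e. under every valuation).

(F1)

This is the axiom for a generalized confluence (Geach) condition; its first-order frame correspondent is ∀x ∀z (xRz → ∃w (xR²w ∧ zR²w)).
(F1): holds.
(F2): fails — w1Rw0 but no w with w1R²w and w0R²w.
(F3): fails — vRu but no w with vR²w and uR²w.
(F4): fails — vRw but no w* with vR²w* and wR²w*.
Valid on: (F1).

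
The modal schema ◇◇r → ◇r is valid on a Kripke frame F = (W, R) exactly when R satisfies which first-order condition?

Transitivity

This is frame-equivalent to □r → □□r (substitute ¬r for r and contrapose).
Suppose □r→□□r is valid. Take Rxy, Ryz and set V(r)={w : Rxw}. Then □r at x, so □□r at x, so □r at y, so r at z, i.e. Rxz.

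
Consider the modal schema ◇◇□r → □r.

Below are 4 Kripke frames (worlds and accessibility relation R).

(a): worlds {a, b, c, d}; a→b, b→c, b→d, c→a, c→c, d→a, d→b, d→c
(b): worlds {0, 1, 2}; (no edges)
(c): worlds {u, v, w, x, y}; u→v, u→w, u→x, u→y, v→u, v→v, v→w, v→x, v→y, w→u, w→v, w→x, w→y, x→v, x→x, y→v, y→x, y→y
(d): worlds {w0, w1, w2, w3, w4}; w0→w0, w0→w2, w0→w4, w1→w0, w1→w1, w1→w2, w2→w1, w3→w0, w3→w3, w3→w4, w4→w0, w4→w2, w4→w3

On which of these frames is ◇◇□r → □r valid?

(b)

The schema corresponds to a generalized confluence (Geach) condition: ∀x ∀y ∀z ((xR²y ∧ xRz) → ∃w (yRw ∧ z = w)).
(a): fails — aR²c, aRb but no w with cRw and b=w.
(b): ✓.
(c): fails — uR²w, uRw but no t with wRt and w=t.
(d): fails — w0R²w1, w0Rw4 but no w with w1Rw and w4=w.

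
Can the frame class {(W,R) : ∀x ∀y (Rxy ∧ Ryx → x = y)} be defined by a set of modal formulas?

Not modally definable

Any modally definable frame class is closed under surjective bounded morphisms.
The 8-cycle (worlds 0,1,2,3,4,5,6,7 with 0→1→2→3→4→5→6→7→0) is antisymmetric. Sending even-indexed worlds to a and odd-indexed worlds to b is a surjective bounded morphism onto the two-world frame with a↔b, which is not antisymmetric.
Hence antisymmetry is not modally definable.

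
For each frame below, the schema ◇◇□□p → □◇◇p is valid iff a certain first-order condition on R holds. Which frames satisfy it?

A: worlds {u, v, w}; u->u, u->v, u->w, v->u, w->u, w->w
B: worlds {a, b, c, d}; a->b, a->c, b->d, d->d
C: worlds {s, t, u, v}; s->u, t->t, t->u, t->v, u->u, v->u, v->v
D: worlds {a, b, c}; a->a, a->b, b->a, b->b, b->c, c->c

This is the axiom for a generalized confluence (Geach) condition; its first-order frame correspondent is ∀x ∀y ∀z ((xR²y ∧ xRz) → ∃w (yR²w ∧ zR²w)).
A: satisfies the condition.
B: fails — aR²d, aRc but no w with dR²w and cR²w.
C: satisfies the condition.
D: satisfies the condition.

A, C, D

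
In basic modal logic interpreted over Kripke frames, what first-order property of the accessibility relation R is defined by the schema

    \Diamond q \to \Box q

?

Suppose ◇q→□q is valid. Take Rxy, Rxz and set V(q)={y}. Then ◇q at x, so □q at x, so q at z, i.e. z=y.
The converse is a direct semantic check.
So the correspondent is partial functionality.

Partial functionality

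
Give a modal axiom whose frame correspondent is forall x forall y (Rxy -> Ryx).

p → □◇p

This is symmetry; the standard corresponding axiom is B: p → □◇p.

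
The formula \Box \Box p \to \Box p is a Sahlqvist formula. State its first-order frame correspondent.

density: \forall x \forall y (Rxy \to \exists z (Rxz \wedge Rzy))

Suppose □□p→□p is valid. Take Rxy and set V(p)={w : xR²w}. Then □□p at x, so □p at x, so p at y, i.e. ∃z(Rxz∧Rzy).
Conversely, any frame satisfying \forall x \forall y (Rxy \to \exists z (Rxz \wedge Rzy)) validates the schema.
So the correspondent is density.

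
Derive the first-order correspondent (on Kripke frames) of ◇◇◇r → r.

This is a Sahlqvist (Geach-type) schema ◇^3□^0r → □^0◇^0r.
Minimal-valuation argument: fix x; take any y with xR^3y and any z with xR^0z. Set V(r) to the set of worlds R-reachable from y in exactly 0 steps. Then □^0r holds at y, so the antecedent holds at x; validity forces ◇^0r at z, giving a w with zR^0w and yR^0w.
First-order correspondent: ∀x ∀y (xR³y → ∃w (y = w ∧ x = w)).

∀x ∀y (xR³y → ∃w (y = w ∧ x = w))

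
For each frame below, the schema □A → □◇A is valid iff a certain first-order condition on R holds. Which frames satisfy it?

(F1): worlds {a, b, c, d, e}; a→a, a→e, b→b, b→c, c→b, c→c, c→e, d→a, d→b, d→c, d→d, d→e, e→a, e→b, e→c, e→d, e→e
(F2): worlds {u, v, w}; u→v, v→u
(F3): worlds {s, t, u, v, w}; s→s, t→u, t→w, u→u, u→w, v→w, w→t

(F1)

This is the axiom for a generalized confluence (Geach) condition; its first-order frame correspondent is ∀x ∀z (xRz → ∃w (xRw ∧ zRw)).
(F1): holds.
(F2): fails — uRv but no t with uRt and vRt.
(F3): fails — tRw but no w* with tRw* and wRw*.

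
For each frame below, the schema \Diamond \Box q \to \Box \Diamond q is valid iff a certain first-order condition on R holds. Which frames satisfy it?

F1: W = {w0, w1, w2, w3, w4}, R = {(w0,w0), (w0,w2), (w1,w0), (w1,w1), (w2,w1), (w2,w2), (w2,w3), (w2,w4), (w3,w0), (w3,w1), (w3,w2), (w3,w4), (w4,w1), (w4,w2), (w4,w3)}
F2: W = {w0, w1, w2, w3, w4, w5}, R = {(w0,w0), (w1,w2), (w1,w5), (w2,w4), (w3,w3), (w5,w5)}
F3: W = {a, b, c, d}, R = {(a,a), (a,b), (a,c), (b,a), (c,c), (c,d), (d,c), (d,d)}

F1

This is the axiom for convergence; its first-order frame correspondent is \forall x \forall y \forall z (Rxy \wedge Rxz \to \exists w (Ryw \wedge Rzw)).
F1: holds.
F2: fails — Rw1w5 and Rw1w2 but w5 and w2 have no common successor.
F3: fails — Rab and Rac but b and c have no common successor.
Valid on: F1.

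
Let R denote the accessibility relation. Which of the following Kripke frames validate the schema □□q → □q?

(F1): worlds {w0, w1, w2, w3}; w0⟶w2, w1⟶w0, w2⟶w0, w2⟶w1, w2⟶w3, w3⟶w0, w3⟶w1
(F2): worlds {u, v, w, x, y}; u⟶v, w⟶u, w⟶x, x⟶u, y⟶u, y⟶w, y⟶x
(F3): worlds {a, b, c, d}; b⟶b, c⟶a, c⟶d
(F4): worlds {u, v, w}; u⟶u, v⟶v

The schema corresponds to density: ∀x ∀y (Rxy → ∃z (Rxz ∧ Rzy)).
(F1): fails — Rw1w0 but no z with Rw1z and Rzw0.
(F2): fails — Ruv but no z with Ruz and Rzv.
(F3): fails — Rca but no z with Rcz and Rza.
(F4): holds.

(F4)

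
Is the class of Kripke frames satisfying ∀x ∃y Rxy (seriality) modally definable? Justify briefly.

Definable; □p → ◇p defines it

The condition is seriality. A defining modal formula is □p → ◇p.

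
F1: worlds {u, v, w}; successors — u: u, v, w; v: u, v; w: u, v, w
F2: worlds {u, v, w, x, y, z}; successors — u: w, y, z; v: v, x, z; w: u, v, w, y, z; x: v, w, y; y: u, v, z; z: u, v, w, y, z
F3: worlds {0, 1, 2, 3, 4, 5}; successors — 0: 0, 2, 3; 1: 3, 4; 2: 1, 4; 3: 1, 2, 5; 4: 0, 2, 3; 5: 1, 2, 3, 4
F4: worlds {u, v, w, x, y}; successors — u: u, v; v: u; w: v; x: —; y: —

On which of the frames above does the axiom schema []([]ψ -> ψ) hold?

This is the axiom for shift-reflexivity; its first-order frame correspondent is forall x forall y (Rxy -> Ryy).
F1: ✓.
F2: fails — Ruy but not Ryy.
F3: fails — R32 but not R22.
F4: fails — Ruv but not Rvv.

F1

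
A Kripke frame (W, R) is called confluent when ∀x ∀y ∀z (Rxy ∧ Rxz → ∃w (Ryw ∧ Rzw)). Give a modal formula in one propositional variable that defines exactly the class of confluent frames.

◇□r → □◇r

A defining formula is ◇□r → □◇r (the .2 axiom).
Suppose ◇□r→□◇r is valid. Take Rxy, Rxz and set V(r)={w : Ryw}. Then □r at y so ◇□r at x, so □◇r at x, so ◇r at z, giving w with Rzw and Ryw.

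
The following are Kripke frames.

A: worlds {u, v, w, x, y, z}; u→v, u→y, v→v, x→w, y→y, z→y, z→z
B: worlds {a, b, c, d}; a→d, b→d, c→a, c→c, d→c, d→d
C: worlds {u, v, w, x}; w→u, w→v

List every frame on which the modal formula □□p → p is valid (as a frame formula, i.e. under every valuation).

Frame correspondent (Sahlqvist): ∀x ∃w (xR²w ∧ x = w) — i.e. a generalized confluence (Geach) condition.
A: fails — at u but no t with uR²t and u=t.
B: fails — at a but no w with aR²w and a=w.
C: fails — at u but no t with uR²t and u=t.
Valid on no frame.

none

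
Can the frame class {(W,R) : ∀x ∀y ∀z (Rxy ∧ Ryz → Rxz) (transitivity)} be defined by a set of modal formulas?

Yes: it is transitivity, defined by the 4 schema □r → □□r.
Suppose □r→□□r is valid. Take Rxy, Ryz and set V(r)={w : Rxw}. Then □r at x, so □□r at x, so □r at y, so r at z, i.e. Rxz.

Yes — defined by □r → □□r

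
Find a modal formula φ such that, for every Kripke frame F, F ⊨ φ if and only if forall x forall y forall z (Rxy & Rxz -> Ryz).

The condition is the Euclidean property. The 5 schema ◇r → □◇r defines it.
Suppose ◇r→□◇r is valid. Take Rxy, Rxz and set V(r)={y}. Then ◇r at x, so □◇r at x, so ◇r at z, so some w with Rzw has r; w=y, i.e. Rzy. By symmetry of the argument, Ryz.

◇r → □◇r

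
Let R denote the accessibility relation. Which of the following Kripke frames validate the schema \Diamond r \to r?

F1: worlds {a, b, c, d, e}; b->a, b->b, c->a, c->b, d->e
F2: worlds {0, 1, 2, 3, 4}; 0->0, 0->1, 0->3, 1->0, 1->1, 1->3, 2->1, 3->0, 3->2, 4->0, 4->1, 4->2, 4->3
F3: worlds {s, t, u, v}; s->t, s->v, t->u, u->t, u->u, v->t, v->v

This is the axiom for a generalized confluence (Geach) condition; its first-order frame correspondent is \forall x \forall y (xRy \to \exists w (y = w \wedge x = w)).
F1: fails — bRa but a ≠ b.
F2: fails — 0R1 but 1 ≠ 0.
F3: fails — sRt but t ≠ s.
Valid on no frame.

none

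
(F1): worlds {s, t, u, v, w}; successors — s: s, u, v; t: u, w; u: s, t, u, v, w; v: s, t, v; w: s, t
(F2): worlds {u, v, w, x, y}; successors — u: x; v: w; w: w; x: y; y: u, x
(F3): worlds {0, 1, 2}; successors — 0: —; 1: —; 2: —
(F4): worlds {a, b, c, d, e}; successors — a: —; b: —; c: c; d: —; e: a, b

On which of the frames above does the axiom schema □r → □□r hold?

(F3), (F4)

The schema corresponds to transitivity: ∀x ∀y ∀z (Rxy ∧ Ryz → Rxz).
(F1): fails — Rwt and Rtw but not Rww.
(F2): fails — Ryx and Rxy but not Ryy.
(F3): satisfies the condition.
(F4): satisfies the condition.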